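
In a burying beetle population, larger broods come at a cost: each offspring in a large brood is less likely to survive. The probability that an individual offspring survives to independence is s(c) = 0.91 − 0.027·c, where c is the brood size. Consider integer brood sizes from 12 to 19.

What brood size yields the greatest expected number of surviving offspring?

17

Expected surviving offspring = c × s(c):
  c=12: 12 × 0.586 = 7.032
  c=13: 13 × 0.559 = 7.267
  c=14: 14 × 0.532 = 7.448
  c=15: 15 × 0.505 = 7.575
  c=16: 16 × 0.478 = 7.648
  c=17: 17 × 0.451 = 7.667
  c=18: 18 × 0.424 = 7.632
  c=19: 19 × 0.397 = 7.543
Maximum at c = 17 (7.667 surviving offspring).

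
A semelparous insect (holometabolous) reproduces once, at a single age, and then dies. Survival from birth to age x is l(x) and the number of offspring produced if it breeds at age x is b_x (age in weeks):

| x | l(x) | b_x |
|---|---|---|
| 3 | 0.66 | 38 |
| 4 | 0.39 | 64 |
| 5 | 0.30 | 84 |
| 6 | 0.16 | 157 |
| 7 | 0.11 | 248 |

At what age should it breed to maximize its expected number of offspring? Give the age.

Expected offspring if breeding at age x = l(x) × b_x:
  age 3: 0.66 × 38 = 25.080
  age 4: 0.39 × 64 = 24.960
  age 5: 0.30 × 84 = 25.200
  age 6: 0.16 × 157 = 25.120
  age 7: 0.11 × 248 = 27.280
Maximum at age 7 (27.280).

7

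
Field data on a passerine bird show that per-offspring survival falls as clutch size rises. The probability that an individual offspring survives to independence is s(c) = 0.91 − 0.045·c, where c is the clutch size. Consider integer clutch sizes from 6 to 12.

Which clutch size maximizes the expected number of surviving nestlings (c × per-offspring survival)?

Expected surviving nestlings = c × s(c):
  c=6: 6 × 0.640 = 3.840
  c=7: 7 × 0.595 = 4.165
  c=8: 8 × 0.550 = 4.400
  c=9: 9 × 0.505 = 4.545
  c=10: 10 × 0.460 = 4.600
  c=11: 11 × 0.415 = 4.565
  c=12: 12 × 0.370 = 4.440
Maximum at c = 10 (4.600 surviving nestlings).

10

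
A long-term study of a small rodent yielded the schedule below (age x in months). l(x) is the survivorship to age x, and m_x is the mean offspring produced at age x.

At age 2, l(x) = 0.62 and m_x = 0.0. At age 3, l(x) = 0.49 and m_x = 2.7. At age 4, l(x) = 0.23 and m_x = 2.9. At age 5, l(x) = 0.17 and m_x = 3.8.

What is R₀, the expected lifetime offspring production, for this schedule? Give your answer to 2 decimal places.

2.64

R₀ = Σ l(x) m_x:
  age 2: 0.62 × 0.0 = 0.0000
  age 3: 0.49 × 2.7 = 1.3230
  age 4: 0.23 × 2.9 = 0.6670
  age 5: 0.17 × 3.8 = 0.6460
R₀ = 0.0000 + 1.3230 + 0.6670 + 0.6460 = 2.6360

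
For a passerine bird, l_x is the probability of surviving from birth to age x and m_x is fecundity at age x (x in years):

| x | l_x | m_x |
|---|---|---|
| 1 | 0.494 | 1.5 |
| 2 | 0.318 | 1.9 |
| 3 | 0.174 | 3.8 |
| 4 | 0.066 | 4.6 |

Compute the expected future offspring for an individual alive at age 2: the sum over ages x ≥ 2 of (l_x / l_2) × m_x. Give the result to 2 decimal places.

4.93

l_2 = 0.318. Conditional survival from age 2 to x is l_x / l_2.
  x=2: (0.318/0.318) × 1.9 = 1.9000
  x=3: (0.174/0.318) × 3.8 = 2.0792
  x=4: (0.066/0.318) × 4.6 = 0.9547
Sum = 1.9000 + 2.0792 + 0.9547 = 4.9340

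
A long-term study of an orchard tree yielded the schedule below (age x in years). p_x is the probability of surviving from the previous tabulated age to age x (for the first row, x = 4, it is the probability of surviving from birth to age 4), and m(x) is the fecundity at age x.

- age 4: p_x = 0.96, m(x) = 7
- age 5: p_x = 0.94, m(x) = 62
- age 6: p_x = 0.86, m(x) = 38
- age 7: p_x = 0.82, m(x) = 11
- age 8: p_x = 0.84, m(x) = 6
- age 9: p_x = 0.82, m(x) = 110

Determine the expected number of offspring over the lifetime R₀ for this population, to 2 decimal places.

150.58

Survivorship from birth: l_x = p_4·p_5·…·p_x.
  l_4 = 0.96000
  l_5 = 0.90240
  l_6 = 0.77606
  l_7 = 0.63637
  l_8 = 0.53455
  l_9 = 0.43833
R₀ = Σ l_x m(x):
  age 4: 0.96000 × 7 = 6.7200
  age 5: 0.90240 × 62 = 55.9488
  age 6: 0.77606 × 38 = 29.4903
  age 7: 0.63637 × 11 = 7.0001
  age 8: 0.53455 × 6 = 3.2073
  age 9: 0.43833 × 110 = 48.2163
R₀ = 6.7200 + 55.9488 + 29.4903 + 7.0001 + 3.2073 + 48.2163 = 150.5828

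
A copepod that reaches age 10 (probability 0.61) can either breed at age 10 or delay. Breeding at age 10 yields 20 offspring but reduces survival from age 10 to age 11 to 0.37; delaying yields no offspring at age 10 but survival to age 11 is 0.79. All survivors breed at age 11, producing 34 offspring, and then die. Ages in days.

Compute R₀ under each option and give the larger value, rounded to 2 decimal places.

19.87

breed at age 10: R₀ = 0.61 × (20 + 0.37 × 34) = 0.61 × 32.5800 = 19.8738
delay to age 11: R₀ = 0.61 × (0.79 × 34) = 0.61 × 26.8600 = 16.3846
Higher: breed at age 10 (19.8738).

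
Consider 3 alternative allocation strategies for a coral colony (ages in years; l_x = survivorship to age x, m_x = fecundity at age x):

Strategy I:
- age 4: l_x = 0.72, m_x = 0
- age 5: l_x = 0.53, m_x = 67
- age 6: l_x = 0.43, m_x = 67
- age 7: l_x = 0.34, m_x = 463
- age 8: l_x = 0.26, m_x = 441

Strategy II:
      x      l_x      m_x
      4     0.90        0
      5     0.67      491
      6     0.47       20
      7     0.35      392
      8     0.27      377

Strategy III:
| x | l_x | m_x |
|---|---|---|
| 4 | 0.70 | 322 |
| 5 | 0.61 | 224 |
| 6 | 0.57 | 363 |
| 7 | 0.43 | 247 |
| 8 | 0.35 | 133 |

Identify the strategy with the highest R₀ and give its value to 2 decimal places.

Strategy I: R₀ = 0.72×0 + 0.53×67 + 0.43×67 + 0.34×463 + 0.26×441 = 336.4000
Strategy II: R₀ = 0.90×0 + 0.67×491 + 0.47×20 + 0.35×392 + 0.27×377 = 577.3600
Strategy III: R₀ = 0.70×322 + 0.61×224 + 0.57×363 + 0.43×247 + 0.35×133 = 721.7100
Highest R₀: strategy III with 721.7100.

721.71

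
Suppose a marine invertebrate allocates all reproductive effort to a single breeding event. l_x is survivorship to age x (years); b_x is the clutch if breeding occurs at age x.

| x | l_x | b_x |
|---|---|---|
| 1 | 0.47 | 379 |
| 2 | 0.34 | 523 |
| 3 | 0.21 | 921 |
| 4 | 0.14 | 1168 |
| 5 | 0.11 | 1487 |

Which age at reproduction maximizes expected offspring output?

3

Expected offspring if breeding at age x = l_x × b_x:
  age 1: 0.47 × 379 = 178.130
  age 2: 0.34 × 523 = 177.820
  age 3: 0.21 × 921 = 193.410
  age 4: 0.14 × 1168 = 163.520
  age 5: 0.11 × 1487 = 163.570
Maximum at age 3 (193.410).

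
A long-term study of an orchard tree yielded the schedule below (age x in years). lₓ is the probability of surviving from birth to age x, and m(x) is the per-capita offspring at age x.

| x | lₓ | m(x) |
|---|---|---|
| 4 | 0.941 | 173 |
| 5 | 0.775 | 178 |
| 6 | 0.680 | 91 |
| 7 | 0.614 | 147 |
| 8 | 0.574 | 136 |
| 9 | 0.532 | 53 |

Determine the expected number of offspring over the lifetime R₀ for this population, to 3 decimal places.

R₀ = Σ lₓ m(x):
  age 4: 0.941 × 173 = 162.7930
  age 5: 0.775 × 178 = 137.9500
  age 6: 0.680 × 91 = 61.8800
  age 7: 0.614 × 147 = 90.2580
  age 8: 0.574 × 136 = 78.0640
  age 9: 0.532 × 53 = 28.1960
R₀ = 162.7930 + 137.9500 + 61.8800 + 90.2580 + 78.0640 + 28.1960 = 559.1410

559.141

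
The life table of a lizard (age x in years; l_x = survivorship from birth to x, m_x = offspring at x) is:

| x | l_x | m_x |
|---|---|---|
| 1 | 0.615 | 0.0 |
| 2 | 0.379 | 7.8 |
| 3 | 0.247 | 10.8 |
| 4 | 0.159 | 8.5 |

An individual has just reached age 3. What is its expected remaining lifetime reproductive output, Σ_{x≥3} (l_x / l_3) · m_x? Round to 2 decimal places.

l_3 = 0.247. Conditional survival from age 3 to x is l_x / l_3.
  x=3: (0.247/0.247) × 10.8 = 10.8000
  x=4: (0.159/0.247) × 8.5 = 5.4717
Sum = 10.8000 + 5.4717 = 16.2717

16.27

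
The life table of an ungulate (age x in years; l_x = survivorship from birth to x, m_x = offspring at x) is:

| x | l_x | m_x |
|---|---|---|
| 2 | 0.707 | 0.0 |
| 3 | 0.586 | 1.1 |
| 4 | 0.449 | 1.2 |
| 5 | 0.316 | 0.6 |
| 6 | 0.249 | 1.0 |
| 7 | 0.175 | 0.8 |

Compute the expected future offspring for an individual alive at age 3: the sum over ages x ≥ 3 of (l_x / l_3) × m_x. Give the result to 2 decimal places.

l_3 = 0.586. Conditional survival from age 3 to x is l_x / l_3.
  x=3: (0.586/0.586) × 1.1 = 1.1000
  x=4: (0.449/0.586) × 1.2 = 0.9195
  x=5: (0.316/0.586) × 0.6 = 0.3235
  x=6: (0.249/0.586) × 1.0 = 0.4249
  x=7: (0.175/0.586) × 0.8 = 0.2389
Sum = 1.1000 + 0.9195 + 0.3235 + 0.4249 + 0.2389 = 3.0068

3.01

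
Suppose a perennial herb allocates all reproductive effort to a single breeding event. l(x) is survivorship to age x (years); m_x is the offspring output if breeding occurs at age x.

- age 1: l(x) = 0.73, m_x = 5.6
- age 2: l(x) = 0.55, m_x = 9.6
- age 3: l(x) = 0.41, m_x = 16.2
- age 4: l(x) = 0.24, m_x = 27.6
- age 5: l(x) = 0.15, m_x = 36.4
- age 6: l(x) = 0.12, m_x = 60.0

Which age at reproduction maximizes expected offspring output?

Expected offspring if breeding at age x = l(x) × m_x:
  age 1: 0.73 × 5.6 = 4.088
  age 2: 0.55 × 9.6 = 5.280
  age 3: 0.41 × 16.2 = 6.642
  age 4: 0.24 × 27.6 = 6.624
  age 5: 0.15 × 36.4 = 5.460
  age 6: 0.12 × 60.0 = 7.200
Maximum at age 6 (7.200).

6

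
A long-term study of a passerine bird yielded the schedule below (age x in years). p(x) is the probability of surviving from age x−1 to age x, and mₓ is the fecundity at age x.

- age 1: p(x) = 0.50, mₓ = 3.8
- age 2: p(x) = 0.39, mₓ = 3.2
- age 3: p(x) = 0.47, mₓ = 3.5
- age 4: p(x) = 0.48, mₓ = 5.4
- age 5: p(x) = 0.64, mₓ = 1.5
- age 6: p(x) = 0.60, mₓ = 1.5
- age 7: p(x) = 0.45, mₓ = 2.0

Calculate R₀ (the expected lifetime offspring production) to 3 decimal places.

Survivorship from birth: l_x = p_1·p_2·…·p_x.
  l_1 = 0.50000
  l_2 = 0.19500
  l_3 = 0.09165
  l_4 = 0.04399
  l_5 = 0.02815
  l_6 = 0.01689
  l_7 = 0.00760
R₀ = Σ l_x mₓ:
  age 1: 0.50000 × 3.8 = 1.9000
  age 2: 0.19500 × 3.2 = 0.6240
  age 3: 0.09165 × 3.5 = 0.3208
  age 4: 0.04399 × 5.4 = 0.2375
  age 5: 0.02815 × 1.5 = 0.0422
  age 6: 0.01689 × 1.5 = 0.0253
  age 7: 0.00760 × 2.0 = 0.0152
R₀ = 1.9000 + 0.6240 + 0.3208 + 0.2375 + 0.0422 + 0.0253 + 0.0152 = 3.1651

3.165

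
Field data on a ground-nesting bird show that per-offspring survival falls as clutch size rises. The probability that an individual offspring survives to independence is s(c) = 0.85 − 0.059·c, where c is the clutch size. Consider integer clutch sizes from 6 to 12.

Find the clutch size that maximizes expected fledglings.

Expected fledglings = c × s(c):
  c=6: 6 × 0.496 = 2.976
  c=7: 7 × 0.437 = 3.059
  c=8: 8 × 0.378 = 3.024
  c=9: 9 × 0.319 = 2.871
  c=10: 10 × 0.260 = 2.600
  c=11: 11 × 0.201 = 2.211
  c=12: 12 × 0.142 = 1.704
Maximum at c = 7 (3.059 fledglings).

7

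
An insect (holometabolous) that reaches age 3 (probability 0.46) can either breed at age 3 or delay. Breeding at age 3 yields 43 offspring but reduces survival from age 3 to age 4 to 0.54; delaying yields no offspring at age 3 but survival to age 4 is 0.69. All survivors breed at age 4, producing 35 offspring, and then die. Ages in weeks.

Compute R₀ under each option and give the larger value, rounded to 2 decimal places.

breed at age 3: R₀ = 0.46 × (43 + 0.54 × 35) = 0.46 × 61.9000 = 28.4740
delay to age 4: R₀ = 0.46 × (0.69 × 35) = 0.46 × 24.1500 = 11.1090
Higher: breed at age 3 (28.4740).

28.47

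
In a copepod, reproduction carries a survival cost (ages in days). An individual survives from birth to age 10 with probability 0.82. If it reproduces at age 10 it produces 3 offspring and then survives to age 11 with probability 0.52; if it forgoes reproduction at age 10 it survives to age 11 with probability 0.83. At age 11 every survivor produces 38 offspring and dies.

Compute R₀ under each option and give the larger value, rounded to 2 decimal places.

25.86

breed at age 10: R₀ = 0.82 × (3 + 0.52 × 38) = 0.82 × 22.7600 = 18.6632
delay to age 11: R₀ = 0.82 × (0.83 × 38) = 0.82 × 31.5400 = 25.8628
Higher: delay to age 11 (25.8628).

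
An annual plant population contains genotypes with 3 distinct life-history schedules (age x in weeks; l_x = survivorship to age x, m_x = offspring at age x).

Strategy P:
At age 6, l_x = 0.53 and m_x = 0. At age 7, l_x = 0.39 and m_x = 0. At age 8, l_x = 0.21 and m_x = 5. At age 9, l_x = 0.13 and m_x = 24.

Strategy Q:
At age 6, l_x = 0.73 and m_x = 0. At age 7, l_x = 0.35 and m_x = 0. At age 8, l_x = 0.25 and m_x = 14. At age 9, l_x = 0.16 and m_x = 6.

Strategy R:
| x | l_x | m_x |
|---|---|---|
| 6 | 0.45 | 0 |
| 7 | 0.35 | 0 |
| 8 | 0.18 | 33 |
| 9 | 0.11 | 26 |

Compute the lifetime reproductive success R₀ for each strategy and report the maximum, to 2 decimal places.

8.80

Strategy P: R₀ = 0.53×0 + 0.39×0 + 0.21×5 + 0.13×24 = 4.1700
Strategy Q: R₀ = 0.73×0 + 0.35×0 + 0.25×14 + 0.16×6 = 4.4600
Strategy R: R₀ = 0.45×0 + 0.35×0 + 0.18×33 + 0.11×26 = 8.8000
Highest R₀: strategy R with 8.8000.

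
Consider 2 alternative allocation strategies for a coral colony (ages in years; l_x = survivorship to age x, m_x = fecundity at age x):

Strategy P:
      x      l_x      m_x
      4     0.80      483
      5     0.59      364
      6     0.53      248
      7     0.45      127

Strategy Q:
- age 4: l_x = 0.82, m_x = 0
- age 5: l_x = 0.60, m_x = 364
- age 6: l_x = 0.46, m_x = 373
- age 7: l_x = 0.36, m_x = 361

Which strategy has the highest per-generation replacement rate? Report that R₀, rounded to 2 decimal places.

Strategy P: R₀ = 0.80×483 + 0.59×364 + 0.53×248 + 0.45×127 = 789.7500
Strategy Q: R₀ = 0.82×0 + 0.60×364 + 0.46×373 + 0.36×361 = 519.9400
Highest R₀: strategy P with 789.7500.

789.75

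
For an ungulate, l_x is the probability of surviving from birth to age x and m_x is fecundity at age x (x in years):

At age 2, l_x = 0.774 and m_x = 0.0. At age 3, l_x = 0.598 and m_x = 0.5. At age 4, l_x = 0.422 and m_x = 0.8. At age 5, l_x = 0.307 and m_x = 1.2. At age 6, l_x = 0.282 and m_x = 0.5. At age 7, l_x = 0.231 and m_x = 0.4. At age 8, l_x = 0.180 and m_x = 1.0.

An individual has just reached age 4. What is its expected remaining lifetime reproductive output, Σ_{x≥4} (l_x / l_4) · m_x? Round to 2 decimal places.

l_4 = 0.422. Conditional survival from age 4 to x is l_x / l_4.
  x=4: (0.422/0.422) × 0.8 = 0.8000
  x=5: (0.307/0.422) × 1.2 = 0.8730
  x=6: (0.282/0.422) × 0.5 = 0.3341
  x=7: (0.231/0.422) × 0.4 = 0.2190
  x=8: (0.180/0.422) × 1.0 = 0.4265
Sum = 0.8000 + 0.8730 + 0.3341 + 0.2190 + 0.4265 = 2.6526

2.65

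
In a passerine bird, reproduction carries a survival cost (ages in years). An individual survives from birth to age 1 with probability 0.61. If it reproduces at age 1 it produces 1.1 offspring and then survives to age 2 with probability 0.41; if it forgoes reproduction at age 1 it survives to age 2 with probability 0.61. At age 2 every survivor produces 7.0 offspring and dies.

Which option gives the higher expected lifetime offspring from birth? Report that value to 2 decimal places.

2.60

breed at age 1: R₀ = 0.61 × (1.1 + 0.41 × 7.0) = 0.61 × 3.9700 = 2.4217
delay to age 2: R₀ = 0.61 × (0.61 × 7.0) = 0.61 × 4.2700 = 2.6047
Higher: delay to age 2 (2.6047).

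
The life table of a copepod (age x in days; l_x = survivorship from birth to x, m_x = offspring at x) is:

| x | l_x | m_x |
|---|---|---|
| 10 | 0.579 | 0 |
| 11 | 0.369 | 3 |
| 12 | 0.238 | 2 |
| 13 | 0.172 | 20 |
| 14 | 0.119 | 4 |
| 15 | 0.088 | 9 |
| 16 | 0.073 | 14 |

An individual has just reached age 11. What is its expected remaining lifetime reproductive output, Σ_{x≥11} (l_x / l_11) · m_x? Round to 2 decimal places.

19.82

l_11 = 0.369. Conditional survival from age 11 to x is l_x / l_11.
  x=11: (0.369/0.369) × 3 = 3.0000
  x=12: (0.238/0.369) × 2 = 1.2900
  x=13: (0.172/0.369) × 20 = 9.3225
  x=14: (0.119/0.369) × 4 = 1.2900
  x=15: (0.088/0.369) × 9 = 2.1463
  x=16: (0.073/0.369) × 14 = 2.7696
Sum = 3.0000 + 1.2900 + 9.3225 + 1.2900 + 2.1463 + 2.7696 = 19.8184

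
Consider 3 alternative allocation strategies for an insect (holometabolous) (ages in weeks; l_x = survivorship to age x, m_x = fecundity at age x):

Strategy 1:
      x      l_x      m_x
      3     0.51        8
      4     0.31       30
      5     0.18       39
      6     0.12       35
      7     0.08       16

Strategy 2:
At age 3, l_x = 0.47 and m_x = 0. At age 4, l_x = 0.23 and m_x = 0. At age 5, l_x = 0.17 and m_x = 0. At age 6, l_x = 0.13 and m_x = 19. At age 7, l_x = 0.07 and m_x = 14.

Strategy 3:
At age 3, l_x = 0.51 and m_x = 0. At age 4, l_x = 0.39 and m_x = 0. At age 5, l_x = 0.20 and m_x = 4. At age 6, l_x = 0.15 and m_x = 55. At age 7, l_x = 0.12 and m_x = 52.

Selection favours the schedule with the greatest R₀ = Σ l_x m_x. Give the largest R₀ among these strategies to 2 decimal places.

25.88

Strategy 1: R₀ = 0.51×8 + 0.31×30 + 0.18×39 + 0.12×35 + 0.08×16 = 25.8800
Strategy 2: R₀ = 0.47×0 + 0.23×0 + 0.17×0 + 0.13×19 + 0.07×14 = 3.4500
Strategy 3: R₀ = 0.51×0 + 0.39×0 + 0.20×4 + 0.15×55 + 0.12×52 = 15.2900
Highest R₀: strategy 1 with 25.8800.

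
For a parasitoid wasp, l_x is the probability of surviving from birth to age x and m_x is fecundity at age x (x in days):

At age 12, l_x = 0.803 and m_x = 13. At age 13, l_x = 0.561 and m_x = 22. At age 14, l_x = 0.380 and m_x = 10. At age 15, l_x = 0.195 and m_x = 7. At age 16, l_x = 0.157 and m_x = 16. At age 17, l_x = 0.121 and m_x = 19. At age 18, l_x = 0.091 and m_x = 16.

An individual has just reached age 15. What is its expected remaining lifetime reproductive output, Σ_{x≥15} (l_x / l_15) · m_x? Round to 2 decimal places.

l_15 = 0.195. Conditional survival from age 15 to x is l_x / l_15.
  x=15: (0.195/0.195) × 7 = 7.0000
  x=16: (0.157/0.195) × 16 = 12.8821
  x=17: (0.121/0.195) × 19 = 11.7897
  x=18: (0.091/0.195) × 16 = 7.4667
Sum = 7.0000 + 12.8821 + 11.7897 + 7.4667 = 39.1385

39.14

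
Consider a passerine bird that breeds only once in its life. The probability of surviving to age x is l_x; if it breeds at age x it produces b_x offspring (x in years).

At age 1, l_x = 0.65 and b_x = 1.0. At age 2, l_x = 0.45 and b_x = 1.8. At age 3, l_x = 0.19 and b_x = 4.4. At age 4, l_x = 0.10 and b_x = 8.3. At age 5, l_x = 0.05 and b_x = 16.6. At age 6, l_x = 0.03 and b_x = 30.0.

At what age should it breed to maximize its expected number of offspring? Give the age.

6

Expected offspring if breeding at age x = l_x × b_x:
  age 1: 0.65 × 1.0 = 0.650
  age 2: 0.45 × 1.8 = 0.810
  age 3: 0.19 × 4.4 = 0.836
  age 4: 0.10 × 8.3 = 0.830
  age 5: 0.05 × 16.6 = 0.830
  age 6: 0.03 × 30.0 = 0.900
Maximum at age 6 (0.900).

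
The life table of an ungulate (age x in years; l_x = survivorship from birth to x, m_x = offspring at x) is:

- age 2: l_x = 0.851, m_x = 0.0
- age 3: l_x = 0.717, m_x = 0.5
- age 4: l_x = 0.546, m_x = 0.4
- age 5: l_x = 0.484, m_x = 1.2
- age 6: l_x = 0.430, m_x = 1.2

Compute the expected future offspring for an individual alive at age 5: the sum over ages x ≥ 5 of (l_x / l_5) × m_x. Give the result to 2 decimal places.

2.27

l_5 = 0.484. Conditional survival from age 5 to x is l_x / l_5.
  x=5: (0.484/0.484) × 1.2 = 1.2000
  x=6: (0.430/0.484) × 1.2 = 1.0661
Sum = 1.2000 + 1.0661 = 2.2661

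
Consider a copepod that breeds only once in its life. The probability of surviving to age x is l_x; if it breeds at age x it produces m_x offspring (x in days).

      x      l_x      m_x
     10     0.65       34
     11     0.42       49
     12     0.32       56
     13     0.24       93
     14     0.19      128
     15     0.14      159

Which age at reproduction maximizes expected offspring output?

14

Expected offspring if breeding at age x = l_x × m_x:
  age 10: 0.65 × 34 = 22.100
  age 11: 0.42 × 49 = 20.580
  age 12: 0.32 × 56 = 17.920
  age 13: 0.24 × 93 = 22.320
  age 14: 0.19 × 128 = 24.320
  age 15: 0.14 × 159 = 22.260
Maximum at age 14 (24.320).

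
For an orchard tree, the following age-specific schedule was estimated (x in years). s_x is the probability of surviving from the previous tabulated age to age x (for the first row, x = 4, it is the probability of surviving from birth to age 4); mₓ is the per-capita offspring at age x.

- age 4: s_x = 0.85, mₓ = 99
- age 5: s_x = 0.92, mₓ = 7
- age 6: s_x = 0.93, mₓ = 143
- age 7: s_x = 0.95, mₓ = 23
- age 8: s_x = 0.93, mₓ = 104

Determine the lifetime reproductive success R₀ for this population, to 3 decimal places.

276.336

Survivorship from birth: l_x = s_4·s_5·…·s_x.
  l_4 = 0.85000
  l_5 = 0.78200
  l_6 = 0.72726
  l_7 = 0.69090
  l_8 = 0.64253
R₀ = Σ l_x mₓ:
  age 4: 0.85000 × 99 = 84.1500
  age 5: 0.78200 × 7 = 5.4740
  age 6: 0.72726 × 143 = 103.9982
  age 7: 0.69090 × 23 = 15.8907
  age 8: 0.64253 × 104 = 66.8231
R₀ = 84.1500 + 5.4740 + 103.9982 + 15.8907 + 66.8231 = 276.3360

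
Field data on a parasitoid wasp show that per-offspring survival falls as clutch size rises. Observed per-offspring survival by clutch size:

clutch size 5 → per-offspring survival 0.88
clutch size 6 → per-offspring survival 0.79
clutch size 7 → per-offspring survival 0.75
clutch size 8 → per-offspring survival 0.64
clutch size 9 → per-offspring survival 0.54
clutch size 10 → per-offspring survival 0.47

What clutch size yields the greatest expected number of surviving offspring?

7

Expected surviving offspring = c × s(c):
  c=5: 5 × 0.88 = 4.400
  c=6: 6 × 0.79 = 4.740
  c=7: 7 × 0.75 = 5.250
  c=8: 8 × 0.64 = 5.120
  c=9: 9 × 0.54 = 4.860
  c=10: 10 × 0.47 = 4.700
Maximum at c = 7 (5.250 surviving offspring).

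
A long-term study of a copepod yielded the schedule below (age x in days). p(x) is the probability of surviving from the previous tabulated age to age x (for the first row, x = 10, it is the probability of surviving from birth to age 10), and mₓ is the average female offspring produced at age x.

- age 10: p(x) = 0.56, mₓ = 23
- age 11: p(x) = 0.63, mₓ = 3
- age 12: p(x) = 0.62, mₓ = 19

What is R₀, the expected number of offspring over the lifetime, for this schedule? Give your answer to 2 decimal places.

Survivorship from birth: l_x = p_10·p_11·…·p_x.
  l_10 = 0.56000
  l_11 = 0.35280
  l_12 = 0.21874
R₀ = Σ l_x mₓ:
  age 10: 0.56000 × 23 = 12.8800
  age 11: 0.35280 × 3 = 1.0584
  age 12: 0.21874 × 19 = 4.1561
R₀ = 12.8800 + 1.0584 + 4.1561 = 18.0945

18.09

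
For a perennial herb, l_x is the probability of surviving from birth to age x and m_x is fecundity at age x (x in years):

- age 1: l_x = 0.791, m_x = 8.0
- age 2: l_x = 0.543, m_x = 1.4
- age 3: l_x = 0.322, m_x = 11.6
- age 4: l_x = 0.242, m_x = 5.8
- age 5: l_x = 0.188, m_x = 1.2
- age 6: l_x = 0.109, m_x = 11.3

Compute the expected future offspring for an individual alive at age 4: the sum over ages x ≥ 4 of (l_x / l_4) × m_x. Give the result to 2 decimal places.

l_4 = 0.242. Conditional survival from age 4 to x is l_x / l_4.
  x=4: (0.242/0.242) × 5.8 = 5.8000
  x=5: (0.188/0.242) × 1.2 = 0.9322
  x=6: (0.109/0.242) × 11.3 = 5.0897
Sum = 5.8000 + 0.9322 + 5.0897 = 11.8219

11.82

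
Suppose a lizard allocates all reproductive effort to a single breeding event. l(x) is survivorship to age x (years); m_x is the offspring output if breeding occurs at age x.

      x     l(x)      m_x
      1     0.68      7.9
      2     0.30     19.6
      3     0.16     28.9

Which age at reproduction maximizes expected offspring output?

Expected offspring if breeding at age x = l(x) × m_x:
  age 1: 0.68 × 7.9 = 5.372
  age 2: 0.30 × 19.6 = 5.880
  age 3: 0.16 × 28.9 = 4.624
Maximum at age 2 (5.880).

2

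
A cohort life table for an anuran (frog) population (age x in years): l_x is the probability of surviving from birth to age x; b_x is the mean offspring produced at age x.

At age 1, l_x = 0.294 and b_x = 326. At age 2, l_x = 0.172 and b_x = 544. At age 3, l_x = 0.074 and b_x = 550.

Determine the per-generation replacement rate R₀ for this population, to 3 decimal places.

230.112

R₀ = Σ l_x b_x:
  age 1: 0.294 × 326 = 95.8440
  age 2: 0.172 × 544 = 93.5680
  age 3: 0.074 × 550 = 40.7000
R₀ = 95.8440 + 93.5680 + 40.7000 = 230.1120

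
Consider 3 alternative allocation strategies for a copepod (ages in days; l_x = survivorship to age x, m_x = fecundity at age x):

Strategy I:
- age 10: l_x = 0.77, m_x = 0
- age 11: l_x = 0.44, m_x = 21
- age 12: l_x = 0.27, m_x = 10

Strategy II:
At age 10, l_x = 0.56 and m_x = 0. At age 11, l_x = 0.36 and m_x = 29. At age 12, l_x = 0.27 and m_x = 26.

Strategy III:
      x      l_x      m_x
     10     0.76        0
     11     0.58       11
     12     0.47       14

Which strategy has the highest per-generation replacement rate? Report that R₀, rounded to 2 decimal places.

Strategy I: R₀ = 0.77×0 + 0.44×21 + 0.27×10 = 11.9400
Strategy II: R₀ = 0.56×0 + 0.36×29 + 0.27×26 = 17.4600
Strategy III: R₀ = 0.76×0 + 0.58×11 + 0.47×14 = 12.9600
Highest R₀: strategy II with 17.4600.

17.46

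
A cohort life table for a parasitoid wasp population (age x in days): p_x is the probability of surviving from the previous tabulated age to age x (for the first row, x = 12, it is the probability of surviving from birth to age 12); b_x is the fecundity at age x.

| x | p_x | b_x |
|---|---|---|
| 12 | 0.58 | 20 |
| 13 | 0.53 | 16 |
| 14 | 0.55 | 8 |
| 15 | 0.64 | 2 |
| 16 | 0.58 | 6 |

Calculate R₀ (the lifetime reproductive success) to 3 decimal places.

Survivorship from birth: l_x = p_12·p_13·…·p_x.
  l_12 = 0.58000
  l_13 = 0.30740
  l_14 = 0.16907
  l_15 = 0.10820
  l_16 = 0.06276
R₀ = Σ l_x b_x:
  age 12: 0.58000 × 20 = 11.6000
  age 13: 0.30740 × 16 = 4.9184
  age 14: 0.16907 × 8 = 1.3526
  age 15: 0.10820 × 2 = 0.2164
  age 16: 0.06276 × 6 = 0.3766
R₀ = 11.6000 + 4.9184 + 1.3526 + 0.2164 + 0.3766 = 18.4639

18.464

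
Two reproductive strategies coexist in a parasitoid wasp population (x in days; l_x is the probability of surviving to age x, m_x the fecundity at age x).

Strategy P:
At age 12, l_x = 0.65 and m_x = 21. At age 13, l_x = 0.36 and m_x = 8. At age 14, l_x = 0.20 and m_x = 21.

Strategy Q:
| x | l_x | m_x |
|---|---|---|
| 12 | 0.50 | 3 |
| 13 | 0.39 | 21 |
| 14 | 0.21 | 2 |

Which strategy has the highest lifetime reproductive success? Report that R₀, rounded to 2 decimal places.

Strategy P: R₀ = 0.65×21 + 0.36×8 + 0.20×21 = 20.7300
Strategy Q: R₀ = 0.50×3 + 0.39×21 + 0.21×2 = 10.1100
Highest R₀: strategy P with 20.7300.

20.73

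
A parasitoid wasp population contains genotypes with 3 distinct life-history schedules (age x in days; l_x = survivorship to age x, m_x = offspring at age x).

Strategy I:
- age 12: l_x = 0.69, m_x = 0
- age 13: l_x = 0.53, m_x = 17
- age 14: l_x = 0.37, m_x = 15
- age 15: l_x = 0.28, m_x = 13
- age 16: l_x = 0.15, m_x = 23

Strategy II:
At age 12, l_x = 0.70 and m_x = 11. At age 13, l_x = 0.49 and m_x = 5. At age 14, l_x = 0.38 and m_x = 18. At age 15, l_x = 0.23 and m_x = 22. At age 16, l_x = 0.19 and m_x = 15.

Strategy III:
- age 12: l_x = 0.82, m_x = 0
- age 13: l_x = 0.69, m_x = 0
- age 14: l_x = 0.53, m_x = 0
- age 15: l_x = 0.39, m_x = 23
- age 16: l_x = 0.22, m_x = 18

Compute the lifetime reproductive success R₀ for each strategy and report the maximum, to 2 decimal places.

Strategy I: R₀ = 0.69×0 + 0.53×17 + 0.37×15 + 0.28×13 + 0.15×23 = 21.6500
Strategy II: R₀ = 0.70×11 + 0.49×5 + 0.38×18 + 0.23×22 + 0.19×15 = 24.9000
Strategy III: R₀ = 0.82×0 + 0.69×0 + 0.53×0 + 0.39×23 + 0.22×18 = 12.9300
Highest R₀: strategy II with 24.9000.

24.90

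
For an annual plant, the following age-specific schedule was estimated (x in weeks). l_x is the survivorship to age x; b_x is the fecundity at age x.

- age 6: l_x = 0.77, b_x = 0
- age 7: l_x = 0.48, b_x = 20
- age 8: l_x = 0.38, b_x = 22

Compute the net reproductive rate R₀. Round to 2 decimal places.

17.96

R₀ = Σ l_x b_x:
  age 6: 0.77 × 0 = 0.0000
  age 7: 0.48 × 20 = 9.6000
  age 8: 0.38 × 22 = 8.3600
R₀ = 0.0000 + 9.6000 + 8.3600 = 17.9600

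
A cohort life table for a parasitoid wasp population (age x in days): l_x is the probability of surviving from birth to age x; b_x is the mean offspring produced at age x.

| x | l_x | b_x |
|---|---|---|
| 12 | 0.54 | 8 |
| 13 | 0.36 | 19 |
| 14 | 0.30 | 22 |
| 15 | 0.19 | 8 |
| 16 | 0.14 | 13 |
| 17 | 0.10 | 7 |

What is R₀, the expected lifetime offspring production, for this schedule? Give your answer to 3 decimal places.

R₀ = Σ l_x b_x:
  age 12: 0.54 × 8 = 4.3200
  age 13: 0.36 × 19 = 6.8400
  age 14: 0.30 × 22 = 6.6000
  age 15: 0.19 × 8 = 1.5200
  age 16: 0.14 × 13 = 1.8200
  age 17: 0.10 × 7 = 0.7000
R₀ = 4.3200 + 6.8400 + 6.6000 + 1.5200 + 1.8200 + 0.7000 = 21.8000

21.800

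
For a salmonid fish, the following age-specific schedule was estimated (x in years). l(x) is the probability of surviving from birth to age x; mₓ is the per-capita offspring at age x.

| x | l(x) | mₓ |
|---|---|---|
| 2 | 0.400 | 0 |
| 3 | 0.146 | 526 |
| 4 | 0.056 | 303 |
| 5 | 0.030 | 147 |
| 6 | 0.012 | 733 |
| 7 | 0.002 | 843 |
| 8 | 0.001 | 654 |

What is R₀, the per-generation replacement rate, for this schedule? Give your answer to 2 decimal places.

R₀ = Σ l(x) mₓ:
  age 2: 0.400 × 0 = 0.0000
  age 3: 0.146 × 526 = 76.7960
  age 4: 0.056 × 303 = 16.9680
  age 5: 0.030 × 147 = 4.4100
  age 6: 0.012 × 733 = 8.7960
  age 7: 0.002 × 843 = 1.6860
  age 8: 0.001 × 654 = 0.6540
R₀ = 0.0000 + 76.7960 + 16.9680 + 4.4100 + 8.7960 + 1.6860 + 0.6540 = 109.3100

109.31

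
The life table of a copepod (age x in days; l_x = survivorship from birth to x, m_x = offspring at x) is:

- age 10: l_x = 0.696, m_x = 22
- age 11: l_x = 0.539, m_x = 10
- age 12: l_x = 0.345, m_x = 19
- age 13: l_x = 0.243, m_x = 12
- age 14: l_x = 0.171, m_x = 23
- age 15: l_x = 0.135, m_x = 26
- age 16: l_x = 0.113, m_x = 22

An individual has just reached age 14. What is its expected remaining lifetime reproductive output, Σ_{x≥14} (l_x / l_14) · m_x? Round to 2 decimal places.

58.06

l_14 = 0.171. Conditional survival from age 14 to x is l_x / l_14.
  x=14: (0.171/0.171) × 23 = 23.0000
  x=15: (0.135/0.171) × 26 = 20.5263
  x=16: (0.113/0.171) × 22 = 14.5380
Sum = 23.0000 + 20.5263 + 14.5380 = 58.0643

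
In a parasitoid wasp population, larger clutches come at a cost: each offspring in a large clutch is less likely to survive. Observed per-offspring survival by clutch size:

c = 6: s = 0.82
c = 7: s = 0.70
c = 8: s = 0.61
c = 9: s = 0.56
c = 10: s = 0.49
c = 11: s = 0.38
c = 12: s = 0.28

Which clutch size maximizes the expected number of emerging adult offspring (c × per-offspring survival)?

9

Expected emerging adult offspring = c × s(c):
  c=6: 6 × 0.82 = 4.920
  c=7: 7 × 0.70 = 4.900
  c=8: 8 × 0.61 = 4.880
  c=9: 9 × 0.56 = 5.040
  c=10: 10 × 0.49 = 4.900
  c=11: 11 × 0.38 = 4.180
  c=12: 12 × 0.28 = 3.360
Maximum at c = 9 (5.040 emerging adult offspring).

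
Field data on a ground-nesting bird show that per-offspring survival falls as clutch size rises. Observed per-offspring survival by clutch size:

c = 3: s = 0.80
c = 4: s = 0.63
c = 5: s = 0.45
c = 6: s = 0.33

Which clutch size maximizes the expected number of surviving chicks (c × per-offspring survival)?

4

Expected surviving chicks = c × s(c):
  c=3: 3 × 0.80 = 2.400
  c=4: 4 × 0.63 = 2.520
  c=5: 5 × 0.45 = 2.250
  c=6: 6 × 0.33 = 1.980
Maximum at c = 4 (2.520 surviving chicks).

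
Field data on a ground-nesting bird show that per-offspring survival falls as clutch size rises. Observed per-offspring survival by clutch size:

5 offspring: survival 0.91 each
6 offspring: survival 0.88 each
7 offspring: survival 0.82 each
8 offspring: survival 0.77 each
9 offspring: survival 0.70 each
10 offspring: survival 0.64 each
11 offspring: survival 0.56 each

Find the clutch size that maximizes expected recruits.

Expected recruits = c × s(c):
  c=5: 5 × 0.91 = 4.550
  c=6: 6 × 0.88 = 5.280
  c=7: 7 × 0.82 = 5.740
  c=8: 8 × 0.77 = 6.160
  c=9: 9 × 0.70 = 6.300
  c=10: 10 × 0.64 = 6.400
  c=11: 11 × 0.56 = 6.160
Maximum at c = 10 (6.400 recruits).

10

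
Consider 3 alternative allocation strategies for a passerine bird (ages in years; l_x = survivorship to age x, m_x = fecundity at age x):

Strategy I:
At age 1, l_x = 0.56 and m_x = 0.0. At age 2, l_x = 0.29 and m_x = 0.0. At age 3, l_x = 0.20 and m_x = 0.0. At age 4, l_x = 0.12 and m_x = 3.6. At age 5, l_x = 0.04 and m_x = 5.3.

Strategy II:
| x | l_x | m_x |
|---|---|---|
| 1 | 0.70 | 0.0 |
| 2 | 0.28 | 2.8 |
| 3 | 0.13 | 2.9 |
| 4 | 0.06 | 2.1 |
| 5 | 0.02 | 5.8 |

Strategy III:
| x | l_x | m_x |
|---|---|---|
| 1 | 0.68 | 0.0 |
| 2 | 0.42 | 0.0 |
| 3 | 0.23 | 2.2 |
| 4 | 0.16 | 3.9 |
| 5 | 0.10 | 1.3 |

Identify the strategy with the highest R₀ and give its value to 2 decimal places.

1.40

Strategy I: R₀ = 0.56×0.0 + 0.29×0.0 + 0.20×0.0 + 0.12×3.6 + 0.04×5.3 = 0.6440
Strategy II: R₀ = 0.70×0.0 + 0.28×2.8 + 0.13×2.9 + 0.06×2.1 + 0.02×5.8 = 1.4030
Strategy III: R₀ = 0.68×0.0 + 0.42×0.0 + 0.23×2.2 + 0.16×3.9 + 0.10×1.3 = 1.2600
Highest R₀: strategy II with 1.4030.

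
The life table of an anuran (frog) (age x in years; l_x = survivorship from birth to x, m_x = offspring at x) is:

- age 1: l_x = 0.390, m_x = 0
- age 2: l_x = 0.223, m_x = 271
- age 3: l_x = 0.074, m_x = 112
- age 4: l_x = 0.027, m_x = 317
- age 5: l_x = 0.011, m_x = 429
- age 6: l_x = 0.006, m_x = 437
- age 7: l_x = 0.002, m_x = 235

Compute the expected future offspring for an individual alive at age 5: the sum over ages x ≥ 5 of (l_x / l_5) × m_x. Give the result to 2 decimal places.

710.09

l_5 = 0.011. Conditional survival from age 5 to x is l_x / l_5.
  x=5: (0.011/0.011) × 429 = 429.0000
  x=6: (0.006/0.011) × 437 = 238.3636
  x=7: (0.002/0.011) × 235 = 42.7273
Sum = 429.0000 + 238.3636 + 42.7273 = 710.0909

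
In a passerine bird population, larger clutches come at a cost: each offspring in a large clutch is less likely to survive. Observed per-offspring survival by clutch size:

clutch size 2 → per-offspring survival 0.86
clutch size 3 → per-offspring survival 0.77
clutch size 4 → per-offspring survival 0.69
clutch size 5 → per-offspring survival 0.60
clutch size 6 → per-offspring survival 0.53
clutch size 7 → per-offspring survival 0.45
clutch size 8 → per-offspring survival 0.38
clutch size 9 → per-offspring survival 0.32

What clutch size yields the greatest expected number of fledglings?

Expected fledglings = c × s(c):
  c=2: 2 × 0.86 = 1.720
  c=3: 3 × 0.77 = 2.310
  c=4: 4 × 0.69 = 2.760
  c=5: 5 × 0.60 = 3.000
  c=6: 6 × 0.53 = 3.180
  c=7: 7 × 0.45 = 3.150
  c=8: 8 × 0.38 = 3.040
  c=9: 9 × 0.32 = 2.880
Maximum at c = 6 (3.180 fledglings).

6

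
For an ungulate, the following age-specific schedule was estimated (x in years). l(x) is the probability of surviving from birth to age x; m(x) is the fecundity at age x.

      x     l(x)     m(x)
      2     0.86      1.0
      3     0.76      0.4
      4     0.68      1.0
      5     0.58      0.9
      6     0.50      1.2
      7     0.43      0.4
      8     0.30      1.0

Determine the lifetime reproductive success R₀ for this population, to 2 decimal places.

R₀ = Σ l(x) m(x):
  age 2: 0.86 × 1.0 = 0.8600
  age 3: 0.76 × 0.4 = 0.3040
  age 4: 0.68 × 1.0 = 0.6800
  age 5: 0.58 × 0.9 = 0.5220
  age 6: 0.50 × 1.2 = 0.6000
  age 7: 0.43 × 0.4 = 0.1720
  age 8: 0.30 × 1.0 = 0.3000
R₀ = 0.8600 + 0.3040 + 0.6800 + 0.5220 + 0.6000 + 0.1720 + 0.3000 = 3.4380

3.44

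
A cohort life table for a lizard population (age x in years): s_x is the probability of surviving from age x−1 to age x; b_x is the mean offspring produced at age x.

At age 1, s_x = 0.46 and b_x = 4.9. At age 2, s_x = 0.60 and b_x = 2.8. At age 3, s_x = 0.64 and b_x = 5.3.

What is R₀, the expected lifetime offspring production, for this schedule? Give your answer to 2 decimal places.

3.96

Survivorship from birth: l_x = s_1·s_2·…·s_x.
  l_1 = 0.46000
  l_2 = 0.27600
  l_3 = 0.17664
R₀ = Σ l_x b_x:
  age 1: 0.46000 × 4.9 = 2.2540
  age 2: 0.27600 × 2.8 = 0.7728
  age 3: 0.17664 × 5.3 = 0.9362
R₀ = 2.2540 + 0.7728 + 0.9362 = 3.9630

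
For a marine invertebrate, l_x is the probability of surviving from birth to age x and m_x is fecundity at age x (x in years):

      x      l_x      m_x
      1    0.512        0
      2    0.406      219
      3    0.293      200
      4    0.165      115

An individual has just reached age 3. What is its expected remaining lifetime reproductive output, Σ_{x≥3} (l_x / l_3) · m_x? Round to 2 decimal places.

264.76

l_3 = 0.293. Conditional survival from age 3 to x is l_x / l_3.
  x=3: (0.293/0.293) × 200 = 200.0000
  x=4: (0.165/0.293) × 115 = 64.7611
Sum = 200.0000 + 64.7611 = 264.7611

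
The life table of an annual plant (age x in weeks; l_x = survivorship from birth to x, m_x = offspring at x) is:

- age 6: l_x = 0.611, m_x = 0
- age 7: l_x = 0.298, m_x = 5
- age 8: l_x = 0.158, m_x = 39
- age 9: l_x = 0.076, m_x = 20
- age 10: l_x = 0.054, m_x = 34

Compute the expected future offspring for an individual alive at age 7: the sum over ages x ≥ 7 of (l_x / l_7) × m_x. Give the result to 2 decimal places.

l_7 = 0.298. Conditional survival from age 7 to x is l_x / l_7.
  x=7: (0.298/0.298) × 5 = 5.0000
  x=8: (0.158/0.298) × 39 = 20.6779
  x=9: (0.076/0.298) × 20 = 5.1007
  x=10: (0.054/0.298) × 34 = 6.1611
Sum = 5.0000 + 20.6779 + 5.1007 + 6.1611 = 36.9396

36.94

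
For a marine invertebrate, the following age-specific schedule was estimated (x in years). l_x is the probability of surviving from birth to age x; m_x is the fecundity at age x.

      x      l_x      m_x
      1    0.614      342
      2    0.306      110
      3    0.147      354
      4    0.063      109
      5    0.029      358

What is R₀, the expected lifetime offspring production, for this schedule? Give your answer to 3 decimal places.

R₀ = Σ l_x m_x:
  age 1: 0.614 × 342 = 209.9880
  age 2: 0.306 × 110 = 33.6600
  age 3: 0.147 × 354 = 52.0380
  age 4: 0.063 × 109 = 6.8670
  age 5: 0.029 × 358 = 10.3820
R₀ = 209.9880 + 33.6600 + 52.0380 + 6.8670 + 10.3820 = 312.9350

312.935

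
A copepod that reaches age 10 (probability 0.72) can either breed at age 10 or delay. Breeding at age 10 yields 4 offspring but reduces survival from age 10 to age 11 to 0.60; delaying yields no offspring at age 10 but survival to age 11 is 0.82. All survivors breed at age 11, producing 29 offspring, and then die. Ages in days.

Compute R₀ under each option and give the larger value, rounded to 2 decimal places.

breed at age 10: R₀ = 0.72 × (4 + 0.60 × 29) = 0.72 × 21.4000 = 15.4080
delay to age 11: R₀ = 0.72 × (0.82 × 29) = 0.72 × 23.7800 = 17.1216
Higher: delay to age 11 (17.1216).

17.12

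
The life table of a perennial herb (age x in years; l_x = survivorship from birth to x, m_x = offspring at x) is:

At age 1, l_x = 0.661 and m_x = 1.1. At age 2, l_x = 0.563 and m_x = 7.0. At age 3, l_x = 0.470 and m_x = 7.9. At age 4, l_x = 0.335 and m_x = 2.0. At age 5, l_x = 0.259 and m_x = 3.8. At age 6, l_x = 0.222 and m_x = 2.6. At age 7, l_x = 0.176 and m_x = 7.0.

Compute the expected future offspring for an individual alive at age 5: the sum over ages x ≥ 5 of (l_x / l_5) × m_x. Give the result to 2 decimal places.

l_5 = 0.259. Conditional survival from age 5 to x is l_x / l_5.
  x=5: (0.259/0.259) × 3.8 = 3.8000
  x=6: (0.222/0.259) × 2.6 = 2.2286
  x=7: (0.176/0.259) × 7.0 = 4.7568
Sum = 3.8000 + 2.2286 + 4.7568 = 10.7853

10.79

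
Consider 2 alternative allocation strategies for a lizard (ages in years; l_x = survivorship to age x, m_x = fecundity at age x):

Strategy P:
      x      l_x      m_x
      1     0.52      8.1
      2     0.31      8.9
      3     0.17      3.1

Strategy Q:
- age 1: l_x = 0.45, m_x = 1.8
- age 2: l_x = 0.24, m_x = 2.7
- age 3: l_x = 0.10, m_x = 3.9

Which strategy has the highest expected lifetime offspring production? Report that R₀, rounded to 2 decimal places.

Strategy P: R₀ = 0.52×8.1 + 0.31×8.9 + 0.17×3.1 = 7.4980
Strategy Q: R₀ = 0.45×1.8 + 0.24×2.7 + 0.10×3.9 = 1.8480
Highest R₀: strategy P with 7.4980.

7.50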